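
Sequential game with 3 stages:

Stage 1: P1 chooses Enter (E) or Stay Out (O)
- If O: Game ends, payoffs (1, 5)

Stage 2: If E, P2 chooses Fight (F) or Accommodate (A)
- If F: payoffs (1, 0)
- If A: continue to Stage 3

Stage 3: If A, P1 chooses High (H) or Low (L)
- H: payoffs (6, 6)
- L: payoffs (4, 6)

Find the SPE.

SPE: (E, A, H); Outcome (6, 6)

Work:
Stage 3: P1 chooses H (6 vs 4)
Stage 2: P2: F->0, A->6 (anticipating H). Choose A
Stage 1: P1: O->1, E->6 (anticipating A, H). Choose E
SPE path: E -> A -> H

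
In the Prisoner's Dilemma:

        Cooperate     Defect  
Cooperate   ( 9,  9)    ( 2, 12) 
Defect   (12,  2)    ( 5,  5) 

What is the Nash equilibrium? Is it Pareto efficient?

(Defect, Defect) is NE; not Pareto efficient

Work:
Defect dominates Cooperate for both players:
If P2 cooperates: Defect (12) > Cooperate (9)
If P2 defects: Defect (5) > Cooperate (2)
NE: (Defect, Defect) with payoff (5, 5)
But (Cooperate, Cooperate) = (9, 9) Pareto dominates (5, 5)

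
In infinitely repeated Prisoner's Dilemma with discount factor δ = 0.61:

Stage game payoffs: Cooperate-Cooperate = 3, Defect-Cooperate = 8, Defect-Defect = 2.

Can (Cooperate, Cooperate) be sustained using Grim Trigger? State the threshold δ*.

δ* = 0.8333; since δ = 0.61 < 0.8333, cooperation cannot be sustained

Work:
For Grim Trigger:
Cooperate forever: 3/(1-δ)
Defect then punished: 8 + 2·δ/(1-δ)
Need: 3/(1-δ) ≥ 8 + 2·δ/(1-δ)
Solving: δ ≥ (T-R)/(T-P) = (8-3)/(8-2) = 0.8333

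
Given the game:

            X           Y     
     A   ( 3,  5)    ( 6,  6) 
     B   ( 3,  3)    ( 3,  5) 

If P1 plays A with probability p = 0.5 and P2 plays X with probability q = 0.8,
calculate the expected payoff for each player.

E[P1] = 3.3, E[P2] = 4.3

Work:
E[P1] = p·q·π₁(A,X) + p·(1-q)·π₁(A,Y) + (1-p)·q·π₁(B,X) + (1-p)·(1-q)·π₁(B,Y)
= 0.5·0.8·3 + 0.5·0.2·6 + 0.5·0.8·3 + 0.5·0.2·3
= 3.3

E[P2] = 4.3 (similar calculation)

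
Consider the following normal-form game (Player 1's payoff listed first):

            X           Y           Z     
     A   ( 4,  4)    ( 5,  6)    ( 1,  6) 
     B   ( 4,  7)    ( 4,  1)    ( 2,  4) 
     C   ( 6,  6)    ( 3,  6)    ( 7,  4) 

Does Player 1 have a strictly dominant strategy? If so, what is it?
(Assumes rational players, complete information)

No strictly dominant strategy exists for Player 1

Work:
A strategy strictly dominates another if it gives a strictly higher payoff against every opponent action. Compare each pair of P1's strategies column-by-column:
  A vs B: [4 vs 4, 5 vs 4, 1 vs 2] → A does not strictly dominate B (column X: 4 ≤ 4)
  A vs C: [4 vs 6, 5 vs 3, 1 vs 7] → A does not strictly dominate C (column X: 4 ≤ 6)
  B vs A: [4 vs 4, 4 vs 5, 2 vs 1] → B does not strictly dominate A (column X: 4 ≤ 4)
  B vs C: [4 vs 6, 4 vs 3, 2 vs 7] → B does not strictly dominate C (column X: 4 ≤ 6)
  C vs A: [6 vs 4, 3 vs 5, 7 vs 1] → C does not strictly dominate A (column Y: 3 ≤ 5)
  C vs B: [6 vs 4, 3 vs 4, 7 vs 2] → C does not strictly dominate B (column Y: 3 ≤ 4)
No single strategy strictly dominates all others → no strictly dominant strategy.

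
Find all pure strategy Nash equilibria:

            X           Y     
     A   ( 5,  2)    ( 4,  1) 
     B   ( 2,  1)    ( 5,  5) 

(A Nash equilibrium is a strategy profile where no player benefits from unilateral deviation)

Nash equilibrium: (A, X), (B, Y)

Work:
Best responses:
  P1 vs X: payoffs [5, 2] → best response A (payoff 5)
  P1 vs Y: payoffs [4, 5] → best response B (payoff 5)
  P2 vs A: payoffs [2, 1] → best response X (payoff 2)
  P2 vs B: payoffs [1, 5] → best response Y (payoff 5)
Mutual best responses: (A,X), (B,Y) → Nash equilibria.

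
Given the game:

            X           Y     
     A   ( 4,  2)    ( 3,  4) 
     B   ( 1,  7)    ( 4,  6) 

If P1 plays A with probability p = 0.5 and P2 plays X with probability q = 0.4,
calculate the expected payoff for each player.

E[P1] = 3.1, E[P2] = 4.8

Work:
E[P1] = p·q·π₁(A,X) + p·(1-q)·π₁(A,Y) + (1-p)·q·π₁(B,X) + (1-p)·(1-q)·π₁(B,Y)
= 0.5·0.4·4 + 0.5·0.6·3 + 0.5·0.4·1 + 0.5·0.6·4
= 3.1

E[P2] = 4.8 (similar calculation)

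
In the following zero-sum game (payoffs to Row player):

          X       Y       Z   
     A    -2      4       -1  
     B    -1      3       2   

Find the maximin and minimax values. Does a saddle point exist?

Maximin = -1, Minimax = -1, Saddle: True

Work:
Row minimums: [-2, -1] → maximin = -1
Column maximums: [-1, 4, 2] → minimax = -1
Saddle point exists! Game value = -1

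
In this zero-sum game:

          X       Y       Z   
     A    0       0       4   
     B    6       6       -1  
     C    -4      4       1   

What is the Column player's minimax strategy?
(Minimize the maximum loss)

Column should play Z, value = 4

Work:
Column player minimizes Row's maximum payoff:
Column X: max payoff to Row = 6
Column Y: max payoff to Row = 6
Column Z: max payoff to Row = 4
Minimum is 4, achieved by column Z.
Minimax strategy: Z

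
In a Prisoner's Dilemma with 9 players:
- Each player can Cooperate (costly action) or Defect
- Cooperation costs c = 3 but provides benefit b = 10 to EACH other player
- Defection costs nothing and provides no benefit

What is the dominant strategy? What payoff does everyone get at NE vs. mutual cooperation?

Dominant: Defect; NE payoff = 0; Coop payoff = 77

Work:
Defect dominates (saves cost c = 3, benefit to others is external)
NE: All defect → everyone gets 0
If all cooperate: each receives (8)×10 - 3 = 77
Social dilemma: 77 > 0 but NE gives 0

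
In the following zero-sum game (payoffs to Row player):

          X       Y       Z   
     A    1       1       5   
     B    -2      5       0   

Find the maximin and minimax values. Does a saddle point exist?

Maximin = 1, Minimax = 1, Saddle: True

Work:
Row minimums: [1, -2] → maximin = 1
Column maximums: [1, 5, 5] → minimax = 1
Saddle point exists! Game value = 1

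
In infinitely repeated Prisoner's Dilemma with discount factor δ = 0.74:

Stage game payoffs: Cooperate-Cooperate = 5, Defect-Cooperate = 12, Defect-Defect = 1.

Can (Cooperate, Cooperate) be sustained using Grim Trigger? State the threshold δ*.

δ* = 0.6364; since δ = 0.74 ≥ 0.6364, cooperation can be sustained

Work:
For Grim Trigger:
Cooperate forever: 5/(1-δ)
Defect then punished: 12 + 1·δ/(1-δ)
Need: 5/(1-δ) ≥ 12 + 1·δ/(1-δ)
Solving: δ ≥ (T-R)/(T-P) = (12-5)/(12-1) = 0.6364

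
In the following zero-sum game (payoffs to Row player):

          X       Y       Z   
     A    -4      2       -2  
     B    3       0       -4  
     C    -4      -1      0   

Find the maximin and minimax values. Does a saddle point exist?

Maximin = -4, Minimax = 0, Saddle: False

Work:
Row minimums: [-4, -4, -4] → maximin = -4
Column maximums: [3, 2, 0] → minimax = 0
No saddle point (maximin ≠ minimax). Mixed strategy needed.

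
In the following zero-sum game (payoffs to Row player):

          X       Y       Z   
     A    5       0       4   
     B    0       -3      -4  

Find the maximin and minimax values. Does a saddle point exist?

Maximin = 0, Minimax = 0, Saddle: True

Work:
Row minimums: [0, -4] → maximin = 0
Column maximums: [5, 0, 4] → minimax = 0
Saddle point exists! Game value = 0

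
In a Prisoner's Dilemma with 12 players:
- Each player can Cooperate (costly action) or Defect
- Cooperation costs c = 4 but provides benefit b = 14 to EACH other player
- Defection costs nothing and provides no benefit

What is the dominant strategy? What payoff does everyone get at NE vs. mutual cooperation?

Dominant: Defect; NE payoff = 0; Coop payoff = 150

Work:
Defect dominates (saves cost c = 4, benefit to others is external)
NE: All defect → everyone gets 0
If all cooperate: each receives (11)×14 - 4 = 150
Social dilemma: 150 > 0 but NE gives 0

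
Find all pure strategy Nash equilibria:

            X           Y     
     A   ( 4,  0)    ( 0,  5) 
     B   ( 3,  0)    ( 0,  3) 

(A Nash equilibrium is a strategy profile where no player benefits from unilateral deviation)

Nash equilibrium: (A, Y), (B, Y)

Work:
Best responses:
  P1 vs X: payoffs [4, 3] → best response A (payoff 4)
  P1 vs Y: payoffs [0, 0] → best response A/B (payoff 0)
  P2 vs A: payoffs [0, 5] → best response Y (payoff 5)
  P2 vs B: payoffs [0, 3] → best response Y (payoff 3)
Mutual best responses: (A,Y), (B,Y) → Nash equilibria.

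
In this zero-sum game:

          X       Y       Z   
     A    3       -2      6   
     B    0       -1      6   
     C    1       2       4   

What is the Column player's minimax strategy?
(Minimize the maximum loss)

Column should play Y, value = 2

Work:
Column player minimizes Row's maximum payoff:
Column X: max payoff to Row = 3
Column Y: max payoff to Row = 2
Column Z: max payoff to Row = 6
Minimum is 2, achieved by column Y.
Minimax strategy: Y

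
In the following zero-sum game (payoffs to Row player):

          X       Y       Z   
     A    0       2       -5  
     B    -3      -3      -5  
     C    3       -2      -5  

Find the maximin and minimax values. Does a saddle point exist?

Maximin = -5, Minimax = -5, Saddle: True

Work:
Row minimums: [-5, -5, -5] → maximin = -5
Column maximums: [3, 2, -5] → minimax = -5
Saddle point exists! Game value = -5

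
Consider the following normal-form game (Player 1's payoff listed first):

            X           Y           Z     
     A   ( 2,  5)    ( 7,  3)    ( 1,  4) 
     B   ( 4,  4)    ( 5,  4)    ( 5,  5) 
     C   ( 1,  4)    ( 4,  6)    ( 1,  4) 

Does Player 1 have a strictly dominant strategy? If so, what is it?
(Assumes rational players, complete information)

No strictly dominant strategy exists for Player 1

Work:
A strategy strictly dominates another if it gives a strictly higher payoff against every opponent action. Compare each pair of P1's strategies column-by-column:
  A vs B: [2 vs 4, 7 vs 5, 1 vs 5] → A does not strictly dominate B (column X: 2 ≤ 4)
  A vs C: [2 vs 1, 7 vs 4, 1 vs 1] → A does not strictly dominate C (column Z: 1 ≤ 1)
  B vs A: [4 vs 2, 5 vs 7, 5 vs 1] → B does not strictly dominate A (column Y: 5 ≤ 7)
  B vs C: [4 vs 1, 5 vs 4, 5 vs 1] → B strictly dominates C
  C vs A: [1 vs 2, 4 vs 7, 1 vs 1] → C does not strictly dominate A (column X: 1 ≤ 2)
  C vs B: [1 vs 4, 4 vs 5, 1 vs 5] → C does not strictly dominate B (column X: 1 ≤ 4)
No single strategy strictly dominates all others → no strictly dominant strategy.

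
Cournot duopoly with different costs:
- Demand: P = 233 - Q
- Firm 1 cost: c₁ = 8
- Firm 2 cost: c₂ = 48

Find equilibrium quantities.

q₁* = 88.33, q₂* = 48.33

Work:
Reaction: q₁ = (233 - 8 - q₂)/2
Reaction: q₂ = (233 - 48 - q₁)/2
Solve simultaneously:
q₁* = (233 - 2×8 + 48)/3 = 88.33
q₂* = (233 - 2×48 + 8)/3 = 48.33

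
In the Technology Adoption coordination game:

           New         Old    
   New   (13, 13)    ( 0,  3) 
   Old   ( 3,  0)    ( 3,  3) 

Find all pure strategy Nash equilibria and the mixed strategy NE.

Pure NE: (New, New) and (Old, Old); Mixed NE: p = 0.2308, q = 0.2308

Work:
Check pure NE:
(New, New): (13, 13) - no unilateral deviation beneficial
(Old, Old): (3, 3) - no unilateral deviation beneficial
Mixed NE: P1 plays New with p = 0.2308, P2 plays New with q = 0.2308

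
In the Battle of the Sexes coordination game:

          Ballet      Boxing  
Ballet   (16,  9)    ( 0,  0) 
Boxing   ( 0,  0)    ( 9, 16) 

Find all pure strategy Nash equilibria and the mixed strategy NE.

Pure NE: (Ballet, Ballet) and (Boxing, Boxing); Mixed NE: p = 0.64, q = 0.36

Work:
Check pure NE:
(Ballet, Ballet): (16, 9) - no unilateral deviation beneficial
(Boxing, Boxing): (9, 16) - no unilateral deviation beneficial
Mixed NE: P1 plays Ballet with p = 0.64, P2 plays Ballet with q = 0.36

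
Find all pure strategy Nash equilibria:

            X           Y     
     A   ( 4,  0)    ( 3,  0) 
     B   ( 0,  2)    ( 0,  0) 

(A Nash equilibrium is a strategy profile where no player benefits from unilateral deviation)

Nash equilibrium: (A, X), (A, Y)

Work:
Best responses:
  P1 vs X: payoffs [4, 0] → best response A (payoff 4)
  P1 vs Y: payoffs [3, 0] → best response A (payoff 3)
  P2 vs A: payoffs [0, 0] → best response X/Y (payoff 0)
  P2 vs B: payoffs [2, 0] → best response X (payoff 2)
Mutual best responses: (A,X), (A,Y) → Nash equilibria.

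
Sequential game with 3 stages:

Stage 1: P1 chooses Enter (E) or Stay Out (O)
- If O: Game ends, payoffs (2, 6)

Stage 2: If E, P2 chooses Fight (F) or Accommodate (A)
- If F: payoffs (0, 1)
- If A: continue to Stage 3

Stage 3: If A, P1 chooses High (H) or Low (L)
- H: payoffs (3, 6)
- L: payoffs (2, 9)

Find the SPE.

SPE: (E, A, H); Outcome (3, 6)

Work:
Stage 3: P1 chooses H (3 vs 2)
Stage 2: P2: F->1, A->6 (anticipating H). Choose A
Stage 1: P1: O->2, E->3 (anticipating A, H). Choose E
SPE path: E -> A -> H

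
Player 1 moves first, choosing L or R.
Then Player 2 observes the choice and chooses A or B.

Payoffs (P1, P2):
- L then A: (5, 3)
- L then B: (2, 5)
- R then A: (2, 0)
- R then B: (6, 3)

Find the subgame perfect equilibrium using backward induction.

P1 plays R, P2 plays B after L and B after R; Payoff (6, 3)

Work:
Backward induction:
After L: P2 chooses B → P1 gets 2
After R: P2 chooses B → P1 gets 6
P1 chooses R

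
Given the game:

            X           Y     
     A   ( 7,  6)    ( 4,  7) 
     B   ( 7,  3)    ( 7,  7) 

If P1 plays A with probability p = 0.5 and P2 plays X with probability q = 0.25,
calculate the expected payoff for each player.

E[P1] = 5.875, E[P2] = 6.375

Work:
E[P1] = p·q·π₁(A,X) + p·(1-q)·π₁(A,Y) + (1-p)·q·π₁(B,X) + (1-p)·(1-q)·π₁(B,Y)
= 0.5·0.25·7 + 0.5·0.75·4 + 0.5·0.25·7 + 0.5·0.75·7
= 5.875

E[P2] = 6.375 (similar calculation)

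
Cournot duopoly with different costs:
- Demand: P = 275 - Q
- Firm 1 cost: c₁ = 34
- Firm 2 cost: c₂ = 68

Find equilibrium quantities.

q₁* = 91.67, q₂* = 57.67

Work:
Reaction: q₁ = (275 - 34 - q₂)/2
Reaction: q₂ = (275 - 68 - q₁)/2
Solve simultaneously:
q₁* = (275 - 2×34 + 68)/3 = 91.67
q₂* = (275 - 2×68 + 34)/3 = 57.67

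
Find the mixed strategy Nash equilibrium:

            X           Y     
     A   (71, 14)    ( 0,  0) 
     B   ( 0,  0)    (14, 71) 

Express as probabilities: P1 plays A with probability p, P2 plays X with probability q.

p = 0.8353, q = 0.1647

Work:
Find probabilities that make opponent indifferent:
P2 chooses q to make P1 indifferent between A and B
P1 chooses p to make P2 indifferent between X and Y
Mixed NE: P1 plays (A: 0.8353, B: 0.1647), P2 plays (X: 0.1647, Y: 0.8353)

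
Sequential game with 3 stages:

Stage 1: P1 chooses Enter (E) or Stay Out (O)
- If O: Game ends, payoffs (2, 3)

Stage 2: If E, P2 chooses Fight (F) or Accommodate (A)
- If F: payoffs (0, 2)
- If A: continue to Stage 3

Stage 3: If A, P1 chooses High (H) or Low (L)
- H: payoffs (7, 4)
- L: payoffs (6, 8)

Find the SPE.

SPE: (E, A, H); Outcome (7, 4)

Work:
Stage 3: P1 chooses H (7 vs 6)
Stage 2: P2: F->2, A->4 (anticipating H). Choose A
Stage 1: P1: O->2, E->7 (anticipating A, H). Choose E
SPE path: E -> A -> H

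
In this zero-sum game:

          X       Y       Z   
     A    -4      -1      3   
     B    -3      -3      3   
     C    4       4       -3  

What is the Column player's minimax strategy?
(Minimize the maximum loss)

Column should play Z, value = 3

Work:
Column player minimizes Row's maximum payoff:
Column X: max payoff to Row = 4
Column Y: max payoff to Row = 4
Column Z: max payoff to Row = 3
Minimum is 3, achieved by column Z.
Minimax strategy: Z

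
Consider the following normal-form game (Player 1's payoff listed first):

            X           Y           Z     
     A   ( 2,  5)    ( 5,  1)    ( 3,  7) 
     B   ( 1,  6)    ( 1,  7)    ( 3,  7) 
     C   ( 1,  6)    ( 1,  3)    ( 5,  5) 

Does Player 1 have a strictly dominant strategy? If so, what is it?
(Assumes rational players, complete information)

No strictly dominant strategy exists for Player 1

Work:
A strategy strictly dominates another if it gives a strictly higher payoff against every opponent action. Compare each pair of P1's strategies column-by-column:
  A vs B: [2 vs 1, 5 vs 1, 3 vs 3] → A does not strictly dominate B (column Z: 3 ≤ 3)
  A vs C: [2 vs 1, 5 vs 1, 3 vs 5] → A does not strictly dominate C (column Z: 3 ≤ 5)
  B vs A: [1 vs 2, 1 vs 5, 3 vs 3] → B does not strictly dominate A (column X: 1 ≤ 2)
  B vs C: [1 vs 1, 1 vs 1, 3 vs 5] → B does not strictly dominate C (column X: 1 ≤ 1)
  C vs A: [1 vs 2, 1 vs 5, 5 vs 3] → C does not strictly dominate A (column X: 1 ≤ 2)
  C vs B: [1 vs 1, 1 vs 1, 5 vs 3] → C does not strictly dominate B (column X: 1 ≤ 1)
No single strategy strictly dominates all others → no strictly dominant strategy.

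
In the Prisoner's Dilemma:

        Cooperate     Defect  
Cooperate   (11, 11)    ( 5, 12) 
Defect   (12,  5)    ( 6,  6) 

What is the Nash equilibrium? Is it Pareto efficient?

(Defect, Defect) is NE; not Pareto efficient

Work:
Defect dominates Cooperate for both players:
If P2 cooperates: Defect (12) > Cooperate (11)
If P2 defects: Defect (6) > Cooperate (5)
NE: (Defect, Defect) with payoff (6, 6)
But (Cooperate, Cooperate) = (11, 11) Pareto dominates (6, 6)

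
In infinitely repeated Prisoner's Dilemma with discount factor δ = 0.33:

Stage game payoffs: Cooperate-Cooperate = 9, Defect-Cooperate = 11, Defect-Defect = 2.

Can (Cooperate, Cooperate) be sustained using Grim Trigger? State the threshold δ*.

δ* = 0.2222; since δ = 0.33 ≥ 0.2222, cooperation can be sustained

Work:
For Grim Trigger:
Cooperate forever: 9/(1-δ)
Defect then punished: 11 + 2·δ/(1-δ)
Need: 9/(1-δ) ≥ 11 + 2·δ/(1-δ)
Solving: δ ≥ (T-R)/(T-P) = (11-9)/(11-2) = 0.2222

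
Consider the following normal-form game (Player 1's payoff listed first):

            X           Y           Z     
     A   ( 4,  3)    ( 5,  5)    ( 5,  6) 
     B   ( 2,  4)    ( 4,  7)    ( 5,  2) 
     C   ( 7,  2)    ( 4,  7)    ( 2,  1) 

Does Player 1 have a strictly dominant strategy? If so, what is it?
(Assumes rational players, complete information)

No strictly dominant strategy exists for Player 1

Work:
A strategy strictly dominates another if it gives a strictly higher payoff against every opponent action. Compare each pair of P1's strategies column-by-column:
  A vs B: [4 vs 2, 5 vs 4, 5 vs 5] → A does not strictly dominate B (column Z: 5 ≤ 5)
  A vs C: [4 vs 7, 5 vs 4, 5 vs 2] → A does not strictly dominate C (column X: 4 ≤ 7)
  B vs A: [2 vs 4, 4 vs 5, 5 vs 5] → B does not strictly dominate A (column X: 2 ≤ 4)
  B vs C: [2 vs 7, 4 vs 4, 5 vs 2] → B does not strictly dominate C (column X: 2 ≤ 7)
  C vs A: [7 vs 4, 4 vs 5, 2 vs 5] → C does not strictly dominate A (column Y: 4 ≤ 5)
  C vs B: [7 vs 2, 4 vs 4, 2 vs 5] → C does not strictly dominate B (column Y: 4 ≤ 4)
No single strategy strictly dominates all others → no strictly dominant strategy.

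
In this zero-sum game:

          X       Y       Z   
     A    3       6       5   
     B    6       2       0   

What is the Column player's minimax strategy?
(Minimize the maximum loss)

Column should play Z, value = 5

Work:
Column player minimizes Row's maximum payoff:
Column X: max payoff to Row = 6
Column Y: max payoff to Row = 6
Column Z: max payoff to Row = 5
Minimum is 5, achieved by column Z.
Minimax strategy: Z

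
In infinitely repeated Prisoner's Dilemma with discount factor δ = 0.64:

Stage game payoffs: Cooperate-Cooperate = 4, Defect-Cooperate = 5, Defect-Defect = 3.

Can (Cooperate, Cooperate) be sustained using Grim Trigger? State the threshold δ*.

δ* = 0.5; since δ = 0.64 ≥ 0.5, cooperation can be sustained

Work:
For Grim Trigger:
Cooperate forever: 4/(1-δ)
Defect then punished: 5 + 3·δ/(1-δ)
Need: 4/(1-δ) ≥ 5 + 3·δ/(1-δ)
Solving: δ ≥ (T-R)/(T-P) = (5-4)/(5-3) = 0.5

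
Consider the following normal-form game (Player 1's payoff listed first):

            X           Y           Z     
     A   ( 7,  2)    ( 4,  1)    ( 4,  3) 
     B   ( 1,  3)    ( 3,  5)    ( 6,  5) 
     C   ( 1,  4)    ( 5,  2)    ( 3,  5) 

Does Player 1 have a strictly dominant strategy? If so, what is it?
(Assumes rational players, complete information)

No strictly dominant strategy exists for Player 1

Work:
A strategy strictly dominates another if it gives a strictly higher payoff against every opponent action. Compare each pair of P1's strategies column-by-column:
  A vs B: [7 vs 1, 4 vs 3, 4 vs 6] → A does not strictly dominate B (column Z: 4 ≤ 6)
  A vs C: [7 vs 1, 4 vs 5, 4 vs 3] → A does not strictly dominate C (column Y: 4 ≤ 5)
  B vs A: [1 vs 7, 3 vs 4, 6 vs 4] → B does not strictly dominate A (column X: 1 ≤ 7)
  B vs C: [1 vs 1, 3 vs 5, 6 vs 3] → B does not strictly dominate C (column X: 1 ≤ 1)
  C vs A: [1 vs 7, 5 vs 4, 3 vs 4] → C does not strictly dominate A (column X: 1 ≤ 7)
  C vs B: [1 vs 1, 5 vs 3, 3 vs 6] → C does not strictly dominate B (column X: 1 ≤ 1)
No single strategy strictly dominates all others → no strictly dominant strategy.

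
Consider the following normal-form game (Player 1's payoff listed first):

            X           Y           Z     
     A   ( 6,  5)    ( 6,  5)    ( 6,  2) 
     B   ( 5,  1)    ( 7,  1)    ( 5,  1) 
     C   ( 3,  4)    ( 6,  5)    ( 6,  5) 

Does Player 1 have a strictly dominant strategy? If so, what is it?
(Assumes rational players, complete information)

No strictly dominant strategy exists for Player 1

Work:
A strategy strictly dominates another if it gives a strictly higher payoff against every opponent action. Compare each pair of P1's strategies column-by-column:
  A vs B: [6 vs 5, 6 vs 7, 6 vs 5] → A does not strictly dominate B (column Y: 6 ≤ 7)
  A vs C: [6 vs 3, 6 vs 6, 6 vs 6] → A does not strictly dominate C (column Y: 6 ≤ 6)
  B vs A: [5 vs 6, 7 vs 6, 5 vs 6] → B does not strictly dominate A (column X: 5 ≤ 6)
  B vs C: [5 vs 3, 7 vs 6, 5 vs 6] → B does not strictly dominate C (column Z: 5 ≤ 6)
  C vs A: [3 vs 6, 6 vs 6, 6 vs 6] → C does not strictly dominate A (column X: 3 ≤ 6)
  C vs B: [3 vs 5, 6 vs 7, 6 vs 5] → C does not strictly dominate B (column X: 3 ≤ 5)
No single strategy strictly dominates all others → no strictly dominant strategy.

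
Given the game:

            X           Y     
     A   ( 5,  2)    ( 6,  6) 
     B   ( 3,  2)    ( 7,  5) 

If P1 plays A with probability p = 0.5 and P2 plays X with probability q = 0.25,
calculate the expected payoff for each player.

E[P1] = 5.875, E[P2] = 4.625

Work:
E[P1] = p·q·π₁(A,X) + p·(1-q)·π₁(A,Y) + (1-p)·q·π₁(B,X) + (1-p)·(1-q)·π₁(B,Y)
= 0.5·0.25·5 + 0.5·0.75·6 + 0.5·0.25·3 + 0.5·0.75·7
= 5.875

E[P2] = 4.625 (similar calculation)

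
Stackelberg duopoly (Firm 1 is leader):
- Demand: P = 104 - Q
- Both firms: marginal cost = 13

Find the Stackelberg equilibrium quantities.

q₁* (leader) = 45.5, q₂* (follower) = 22.75

Work:
Follower's reaction: q₂ = (a - c - q₁)/2
Leader substitutes: π₁ = q₁·(a - q₁ - (a-c-q₁)/2 - c)
FOC: q₁* = (104 - 13)/2 = 45.50
Then: q₂* = (104 - 13 - 45.5)/2 = 22.75
Leader has first-mover advantage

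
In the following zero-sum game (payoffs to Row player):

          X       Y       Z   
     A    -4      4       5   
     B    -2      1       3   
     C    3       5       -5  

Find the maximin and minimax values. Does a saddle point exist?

Maximin = -2, Minimax = 3, Saddle: False

Work:
Row minimums: [-4, -2, -5] → maximin = -2
Column maximums: [3, 5, 5] → minimax = 3
No saddle point (maximin ≠ minimax). Mixed strategy needed.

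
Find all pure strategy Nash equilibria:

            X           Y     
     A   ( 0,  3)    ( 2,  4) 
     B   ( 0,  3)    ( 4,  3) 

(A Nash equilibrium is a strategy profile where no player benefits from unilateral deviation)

Nash equilibrium: (B, X), (B, Y)

Work:
Best responses:
  P1 vs X: payoffs [0, 0] → best response A/B (payoff 0)
  P1 vs Y: payoffs [2, 4] → best response B (payoff 4)
  P2 vs A: payoffs [3, 4] → best response Y (payoff 4)
  P2 vs B: payoffs [3, 3] → best response X/Y (payoff 3)
Mutual best responses: (B,X), (B,Y) → Nash equilibria.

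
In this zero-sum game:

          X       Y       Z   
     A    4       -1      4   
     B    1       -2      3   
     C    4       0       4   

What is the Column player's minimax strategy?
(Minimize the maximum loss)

Column should play Y, value = 0

Work:
Column player minimizes Row's maximum payoff:
Column X: max payoff to Row = 4
Column Y: max payoff to Row = 0
Column Z: max payoff to Row = 4
Minimum is 0, achieved by column Y.
Minimax strategy: Y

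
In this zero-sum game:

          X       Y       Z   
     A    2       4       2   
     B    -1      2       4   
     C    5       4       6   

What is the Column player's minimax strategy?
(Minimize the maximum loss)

Column should play Y, value = 4

Work:
Column player minimizes Row's maximum payoff:
Column X: max payoff to Row = 5
Column Y: max payoff to Row = 4
Column Z: max payoff to Row = 6
Minimum is 4, achieved by column Y.
Minimax strategy: Y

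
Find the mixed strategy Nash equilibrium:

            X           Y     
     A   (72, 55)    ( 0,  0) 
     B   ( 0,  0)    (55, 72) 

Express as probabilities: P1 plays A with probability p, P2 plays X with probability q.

p = 0.5669, q = 0.4331

Work:
Find probabilities that make opponent indifferent:
P2 chooses q to make P1 indifferent between A and B
P1 chooses p to make P2 indifferent between X and Y
Mixed NE: P1 plays (A: 0.5669, B: 0.4331), P2 plays (X: 0.4331, Y: 0.5669)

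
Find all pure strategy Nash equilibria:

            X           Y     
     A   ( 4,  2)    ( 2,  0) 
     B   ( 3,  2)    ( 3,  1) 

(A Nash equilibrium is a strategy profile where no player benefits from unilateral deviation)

Nash equilibrium: (A, X)

Work:
Best responses:
  P1 vs X: payoffs [4, 3] → best response A (payoff 4)
  P1 vs Y: payoffs [2, 3] → best response B (payoff 3)
  P2 vs A: payoffs [2, 0] → best response X (payoff 2)
  P2 vs B: payoffs [2, 1] → best response X (payoff 2)
Mutual best responses: (A,X) → Nash equilibria.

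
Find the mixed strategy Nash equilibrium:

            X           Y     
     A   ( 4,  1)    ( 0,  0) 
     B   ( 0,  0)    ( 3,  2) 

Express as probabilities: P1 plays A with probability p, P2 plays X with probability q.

p = 0.6667, q = 0.4286

Work:
Find probabilities that make opponent indifferent:
P2 chooses q to make P1 indifferent between A and B
P1 chooses p to make P2 indifferent between X and Y
Mixed NE: P1 plays (A: 0.6667, B: 0.3333), P2 plays (X: 0.4286, Y: 0.5714)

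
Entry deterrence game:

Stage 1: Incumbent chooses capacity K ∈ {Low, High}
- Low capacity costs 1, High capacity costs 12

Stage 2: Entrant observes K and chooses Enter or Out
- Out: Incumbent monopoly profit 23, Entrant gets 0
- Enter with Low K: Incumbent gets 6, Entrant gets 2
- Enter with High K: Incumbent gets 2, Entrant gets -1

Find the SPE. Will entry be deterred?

SPE: (High, Enter|Low, Out|High); Entry deterred. Incumbent net profit = 11

Work:
After Low K: Entrant enters (2 > 0)
After High K: Entrant stays out (-1 < 0)
Incumbent: Low → 6−1=5, High → 23−12=11
Incumbent chooses High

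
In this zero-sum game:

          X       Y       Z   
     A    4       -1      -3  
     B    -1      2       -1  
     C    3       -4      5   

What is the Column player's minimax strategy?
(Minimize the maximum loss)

Column should play Y, value = 2

Work:
Column player minimizes Row's maximum payoff:
Column X: max payoff to Row = 4
Column Y: max payoff to Row = 2
Column Z: max payoff to Row = 5
Minimum is 2, achieved by column Y.
Minimax strategy: Y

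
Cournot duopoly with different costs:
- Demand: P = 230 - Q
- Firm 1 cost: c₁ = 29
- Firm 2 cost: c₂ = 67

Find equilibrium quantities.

q₁* = 79.67, q₂* = 41.67

Work:
Reaction: q₁ = (230 - 29 - q₂)/2
Reaction: q₂ = (230 - 67 - q₁)/2
Solve simultaneously:
q₁* = (230 - 2×29 + 67)/3 = 79.67
q₂* = (230 - 2×67 + 29)/3 = 41.67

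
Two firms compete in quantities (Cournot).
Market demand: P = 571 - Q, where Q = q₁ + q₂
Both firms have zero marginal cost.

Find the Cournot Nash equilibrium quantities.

q₁* = q₂* = 190.33; P* = 190.33

Work:
Profit: π_i = P·q_i = (a - q_i - q_j)·q_i
FOC: ∂π_i/∂q_i = a - 2q_i - q_j = 0
Reaction function: q_i = (571 - q_j)/2
Symmetry: q* = 571/3 = 190.33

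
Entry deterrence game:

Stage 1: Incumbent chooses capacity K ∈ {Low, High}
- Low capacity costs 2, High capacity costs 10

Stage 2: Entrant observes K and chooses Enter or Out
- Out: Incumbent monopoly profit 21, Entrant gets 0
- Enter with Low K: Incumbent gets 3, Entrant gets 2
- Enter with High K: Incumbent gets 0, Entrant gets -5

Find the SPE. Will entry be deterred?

SPE: (High, Enter|Low, Out|High); Entry deterred. Incumbent net profit = 11

Work:
After Low K: Entrant enters (2 > 0)
After High K: Entrant stays out (-5 < 0)
Incumbent: Low → 3−2=1, High → 21−10=11
Incumbent chooses High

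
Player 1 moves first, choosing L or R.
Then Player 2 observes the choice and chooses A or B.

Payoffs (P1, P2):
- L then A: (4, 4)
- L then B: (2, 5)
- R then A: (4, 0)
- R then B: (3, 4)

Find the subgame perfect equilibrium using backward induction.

P1 plays R, P2 plays B after L and B after R; Payoff (3, 4)

Work:
Backward induction:
After L: P2 chooses B → P1 gets 2
After R: P2 chooses B → P1 gets 3
P1 chooses R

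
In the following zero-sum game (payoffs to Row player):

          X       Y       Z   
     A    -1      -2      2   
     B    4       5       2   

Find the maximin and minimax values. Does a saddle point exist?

Maximin = 2, Minimax = 2, Saddle: True

Work:
Row minimums: [-2, 2] → maximin = 2
Column maximums: [4, 5, 2] → minimax = 2
Saddle point exists! Game value = 2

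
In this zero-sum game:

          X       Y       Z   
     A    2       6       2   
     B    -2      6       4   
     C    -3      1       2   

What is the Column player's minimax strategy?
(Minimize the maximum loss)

Column should play X, value = 2

Work:
Column player minimizes Row's maximum payoff:
Column X: max payoff to Row = 2
Column Y: max payoff to Row = 6
Column Z: max payoff to Row = 4
Minimum is 2, achieved by column X.
Minimax strategy: X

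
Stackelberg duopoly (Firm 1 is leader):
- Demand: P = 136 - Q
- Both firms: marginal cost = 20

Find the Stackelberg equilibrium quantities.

q₁* (leader) = 58.0, q₂* (follower) = 29.0

Work:
Follower's reaction: q₂ = (a - c - q₁)/2
Leader substitutes: π₁ = q₁·(a - q₁ - (a-c-q₁)/2 - c)
FOC: q₁* = (136 - 20)/2 = 58.00
Then: q₂* = (136 - 20 - 58.0)/2 = 29.00
Leader has first-mover advantage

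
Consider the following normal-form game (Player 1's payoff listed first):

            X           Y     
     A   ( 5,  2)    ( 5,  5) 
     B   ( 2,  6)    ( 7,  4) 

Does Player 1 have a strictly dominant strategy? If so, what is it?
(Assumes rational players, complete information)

No strictly dominant strategy exists for Player 1

Work:
A strategy strictly dominates another if it gives a strictly higher payoff against every opponent action. Compare each pair of P1's strategies column-by-column:
  A vs B: [5 vs 2, 5 vs 7] → A does not strictly dominate B (column Y: 5 ≤ 7)
  B vs A: [2 vs 5, 7 vs 5] → B does not strictly dominate A (column X: 2 ≤ 5)
No single strategy strictly dominates all others → no strictly dominant strategy.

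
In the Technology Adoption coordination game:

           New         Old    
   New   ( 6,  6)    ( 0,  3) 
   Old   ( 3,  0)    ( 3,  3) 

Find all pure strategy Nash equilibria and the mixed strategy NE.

Pure NE: (New, New) and (Old, Old); Mixed NE: p = 0.5, q = 0.5

Work:
Check pure NE:
(New, New): (6, 6) - no unilateral deviation beneficial
(Old, Old): (3, 3) - no unilateral deviation beneficial
Mixed NE: P1 plays New with p = 0.5, P2 plays New with q = 0.5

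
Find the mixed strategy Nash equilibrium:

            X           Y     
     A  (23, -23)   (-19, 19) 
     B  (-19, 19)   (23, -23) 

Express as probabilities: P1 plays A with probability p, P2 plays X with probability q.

p = 0.5, q = 0.5

Work:
Find probabilities that make opponent indifferent:
P2 chooses q to make P1 indifferent between A and B
P1 chooses p to make P2 indifferent between X and Y
Mixed NE: P1 plays (A: 0.5, B: 0.5), P2 plays (X: 0.5, Y: 0.5)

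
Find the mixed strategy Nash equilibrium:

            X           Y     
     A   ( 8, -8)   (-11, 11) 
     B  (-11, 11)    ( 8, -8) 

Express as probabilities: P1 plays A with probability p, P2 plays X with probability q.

p = 0.5, q = 0.5

Work:
Find probabilities that make opponent indifferent:
P2 chooses q to make P1 indifferent between A and B
P1 chooses p to make P2 indifferent between X and Y
Mixed NE: P1 plays (A: 0.5, B: 0.5), P2 plays (X: 0.5, Y: 0.5)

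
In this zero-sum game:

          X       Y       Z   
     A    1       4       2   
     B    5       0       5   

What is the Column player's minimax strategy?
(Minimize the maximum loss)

Column should play Y, value = 4

Work:
Column player minimizes Row's maximum payoff:
Column X: max payoff to Row = 5
Column Y: max payoff to Row = 4
Column Z: max payoff to Row = 5
Minimum is 4, achieved by column Y.
Minimax strategy: Y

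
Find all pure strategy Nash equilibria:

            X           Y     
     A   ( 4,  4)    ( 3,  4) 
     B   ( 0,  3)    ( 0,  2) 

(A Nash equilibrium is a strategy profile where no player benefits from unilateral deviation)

Nash equilibrium: (A, X), (A, Y)

Work:
Best responses:
  P1 vs X: payoffs [4, 0] → best response A (payoff 4)
  P1 vs Y: payoffs [3, 0] → best response A (payoff 3)
  P2 vs A: payoffs [4, 4] → best response X/Y (payoff 4)
  P2 vs B: payoffs [3, 2] → best response X (payoff 3)
Mutual best responses: (A,X), (A,Y) → Nash equilibria.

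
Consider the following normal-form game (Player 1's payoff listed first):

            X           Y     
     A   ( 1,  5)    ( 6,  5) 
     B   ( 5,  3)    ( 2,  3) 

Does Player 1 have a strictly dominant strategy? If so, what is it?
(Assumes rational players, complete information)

No strictly dominant strategy exists for Player 1

Work:
A strategy strictly dominates another if it gives a strictly higher payoff against every opponent action. Compare each pair of P1's strategies column-by-column:
  A vs B: [1 vs 5, 6 vs 2] → A does not strictly dominate B (column X: 1 ≤ 5)
  B vs A: [5 vs 1, 2 vs 6] → B does not strictly dominate A (column Y: 2 ≤ 6)
No single strategy strictly dominates all others → no strictly dominant strategy.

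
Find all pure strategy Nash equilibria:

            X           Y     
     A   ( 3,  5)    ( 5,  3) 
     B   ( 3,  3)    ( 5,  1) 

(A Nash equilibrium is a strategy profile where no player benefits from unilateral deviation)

Nash equilibrium: (A, X), (B, X)

Work:
Best responses:
  P1 vs X: payoffs [3, 3] → best response A/B (payoff 3)
  P1 vs Y: payoffs [5, 5] → best response A/B (payoff 5)
  P2 vs A: payoffs [5, 3] → best response X (payoff 5)
  P2 vs B: payoffs [3, 1] → best response X (payoff 3)
Mutual best responses: (A,X), (B,X) → Nash equilibria.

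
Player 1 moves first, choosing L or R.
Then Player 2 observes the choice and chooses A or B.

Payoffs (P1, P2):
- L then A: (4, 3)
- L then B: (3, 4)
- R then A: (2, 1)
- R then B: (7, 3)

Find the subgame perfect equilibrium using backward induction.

P1 plays R, P2 plays B after L and B after R; Payoff (7, 3)

Work:
Backward induction:
After L: P2 chooses B → P1 gets 3
After R: P2 chooses B → P1 gets 7
P1 chooses R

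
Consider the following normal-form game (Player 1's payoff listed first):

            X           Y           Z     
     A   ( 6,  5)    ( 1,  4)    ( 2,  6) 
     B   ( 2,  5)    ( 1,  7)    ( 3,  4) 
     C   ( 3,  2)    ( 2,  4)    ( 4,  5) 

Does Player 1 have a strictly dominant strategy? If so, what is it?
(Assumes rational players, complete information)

No strictly dominant strategy exists for Player 1

Work:
A strategy strictly dominates another if it gives a strictly higher payoff against every opponent action. Compare each pair of P1's strategies column-by-column:
  A vs B: [6 vs 2, 1 vs 1, 2 vs 3] → A does not strictly dominate B (column Y: 1 ≤ 1)
  A vs C: [6 vs 3, 1 vs 2, 2 vs 4] → A does not strictly dominate C (column Y: 1 ≤ 2)
  B vs A: [2 vs 6, 1 vs 1, 3 vs 2] → B does not strictly dominate A (column X: 2 ≤ 6)
  B vs C: [2 vs 3, 1 vs 2, 3 vs 4] → B does not strictly dominate C (column X: 2 ≤ 3)
  C vs A: [3 vs 6, 2 vs 1, 4 vs 2] → C does not strictly dominate A (column X: 3 ≤ 6)
  C vs B: [3 vs 2, 2 vs 1, 4 vs 3] → C strictly dominates B
No single strategy strictly dominates all others → no strictly dominant strategy.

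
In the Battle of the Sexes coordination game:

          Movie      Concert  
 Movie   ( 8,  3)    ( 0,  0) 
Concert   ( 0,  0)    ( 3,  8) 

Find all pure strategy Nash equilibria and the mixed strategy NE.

Pure NE: (Movie, Movie) and (Concert, Concert); Mixed NE: p = 0.7273, q = 0.2727

Work:
Check pure NE:
(Movie, Movie): (8, 3) - no unilateral deviation beneficial
(Concert, Concert): (3, 8) - no unilateral deviation beneficial
Mixed NE: P1 plays Movie with p = 0.7273, P2 plays Movie with q = 0.2727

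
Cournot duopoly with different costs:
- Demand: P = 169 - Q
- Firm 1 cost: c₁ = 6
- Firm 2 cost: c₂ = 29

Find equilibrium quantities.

q₁* = 62.0, q₂* = 39.0

Work:
Reaction: q₁ = (169 - 6 - q₂)/2
Reaction: q₂ = (169 - 29 - q₁)/2
Solve simultaneously:
q₁* = (169 - 2×6 + 29)/3 = 62.0
q₂* = (169 - 2×29 + 6)/3 = 39.0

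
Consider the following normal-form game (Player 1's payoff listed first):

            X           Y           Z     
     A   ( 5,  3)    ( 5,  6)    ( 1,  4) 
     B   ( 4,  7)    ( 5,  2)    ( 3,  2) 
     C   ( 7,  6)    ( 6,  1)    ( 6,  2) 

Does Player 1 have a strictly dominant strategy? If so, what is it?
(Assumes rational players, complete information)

Yes, Player 1's strictly dominant strategy is C

Work:
A strategy strictly dominates another if it gives a strictly higher payoff against every opponent action. Compare each pair of P1's strategies column-by-column:
  A vs B: [5 vs 4, 5 vs 5, 1 vs 3] → A does not strictly dominate B (column Y: 5 ≤ 5)
  A vs C: [5 vs 7, 5 vs 6, 1 vs 6] → A does not strictly dominate C (column X: 5 ≤ 7)
  B vs A: [4 vs 5, 5 vs 5, 3 vs 1] → B does not strictly dominate A (column X: 4 ≤ 5)
  B vs C: [4 vs 7, 5 vs 6, 3 vs 6] → B does not strictly dominate C (column X: 4 ≤ 7)
  C vs A: [7 vs 5, 6 vs 5, 6 vs 1] → C strictly dominates A
  C vs B: [7 vs 4, 6 vs 5, 6 vs 3] → C strictly dominates B
C strictly dominates every other strategy → strictly dominant.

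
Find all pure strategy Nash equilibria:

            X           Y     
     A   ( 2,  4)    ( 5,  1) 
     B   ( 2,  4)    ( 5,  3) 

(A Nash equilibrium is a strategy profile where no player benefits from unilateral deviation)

Nash equilibrium: (A, X), (B, X)

Work:
Best responses:
  P1 vs X: payoffs [2, 2] → best response A/B (payoff 2)
  P1 vs Y: payoffs [5, 5] → best response A/B (payoff 5)
  P2 vs A: payoffs [4, 1] → best response X (payoff 4)
  P2 vs B: payoffs [4, 3] → best response X (payoff 4)
Mutual best responses: (A,X), (B,X) → Nash equilibria.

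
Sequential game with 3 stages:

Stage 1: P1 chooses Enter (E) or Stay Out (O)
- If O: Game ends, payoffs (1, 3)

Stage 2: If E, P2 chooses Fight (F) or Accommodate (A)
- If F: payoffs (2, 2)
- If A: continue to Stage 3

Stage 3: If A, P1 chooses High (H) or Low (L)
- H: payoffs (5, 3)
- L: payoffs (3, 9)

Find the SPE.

SPE: (E, A, H); Outcome (5, 3)

Work:
Stage 3: P1 chooses H (5 vs 3)
Stage 2: P2: F->2, A->3 (anticipating H). Choose A
Stage 1: P1: O->1, E->5 (anticipating A, H). Choose E
SPE path: E -> A -> H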